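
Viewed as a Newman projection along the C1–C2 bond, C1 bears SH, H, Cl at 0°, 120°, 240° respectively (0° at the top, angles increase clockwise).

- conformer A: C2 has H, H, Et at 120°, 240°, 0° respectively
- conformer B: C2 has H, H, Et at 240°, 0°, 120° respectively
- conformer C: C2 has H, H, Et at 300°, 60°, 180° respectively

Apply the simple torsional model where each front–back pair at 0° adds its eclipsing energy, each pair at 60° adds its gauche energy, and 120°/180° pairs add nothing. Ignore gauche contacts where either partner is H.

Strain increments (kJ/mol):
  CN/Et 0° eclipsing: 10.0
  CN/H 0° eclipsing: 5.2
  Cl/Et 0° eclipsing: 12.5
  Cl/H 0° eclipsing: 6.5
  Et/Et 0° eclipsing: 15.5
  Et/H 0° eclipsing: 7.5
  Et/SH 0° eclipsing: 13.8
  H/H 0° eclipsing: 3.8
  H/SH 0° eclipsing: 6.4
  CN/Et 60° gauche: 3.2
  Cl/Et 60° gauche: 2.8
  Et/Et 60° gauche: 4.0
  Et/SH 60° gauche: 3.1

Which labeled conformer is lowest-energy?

A (eclipsed): SH(0°)/Et(0°) eclipsed 13.8; H(120°)/H(120°) eclipsed 3.8; Cl(240°)/H(240°) eclipsed 6.5 → 24.1 kJ/mol.
B (eclipsed): SH(0°)/H(0°) eclipsed 6.4; H(120°)/Et(120°) eclipsed 7.5; Cl(240°)/H(240°) eclipsed 6.5 → 20.4 kJ/mol.
C (staggered): Cl(240°)/Et(180°) gauche 2.8 → 2.8 kJ/mol.
C has the lowest total (2.8 kJ/mol).

C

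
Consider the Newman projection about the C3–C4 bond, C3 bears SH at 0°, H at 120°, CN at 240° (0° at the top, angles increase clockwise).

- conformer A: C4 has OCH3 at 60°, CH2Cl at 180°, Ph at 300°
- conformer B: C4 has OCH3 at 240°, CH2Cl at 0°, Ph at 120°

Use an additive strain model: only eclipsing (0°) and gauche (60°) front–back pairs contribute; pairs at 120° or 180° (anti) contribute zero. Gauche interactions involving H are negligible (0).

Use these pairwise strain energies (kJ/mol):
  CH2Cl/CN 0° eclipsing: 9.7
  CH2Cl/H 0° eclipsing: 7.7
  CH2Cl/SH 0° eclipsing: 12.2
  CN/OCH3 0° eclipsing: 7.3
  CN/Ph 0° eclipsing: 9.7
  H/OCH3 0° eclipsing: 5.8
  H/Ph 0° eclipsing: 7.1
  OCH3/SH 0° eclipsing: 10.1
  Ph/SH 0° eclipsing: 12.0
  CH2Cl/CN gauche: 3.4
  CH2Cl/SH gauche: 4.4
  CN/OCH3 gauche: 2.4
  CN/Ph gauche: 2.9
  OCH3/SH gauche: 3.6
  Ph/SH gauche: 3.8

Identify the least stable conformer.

B

A is staggered. SH at 0° is gauche with OCH3 at 60° (3.6); SH at 0° is gauche with Ph at 300° (3.8); CN at 240° is gauche with CH2Cl at 180° (3.4); CN at 240° is gauche with Ph at 300° (2.9). Total 13.7 kJ/mol.
B is eclipsed. SH at 0° is eclipsed with CH2Cl at 0° (12.2); H at 120° is eclipsed with Ph at 120° (7.1); CN at 240° is eclipsed with OCH3 at 240° (7.3). Total 26.6 kJ/mol.
B has the highest total (26.6 kJ/mol).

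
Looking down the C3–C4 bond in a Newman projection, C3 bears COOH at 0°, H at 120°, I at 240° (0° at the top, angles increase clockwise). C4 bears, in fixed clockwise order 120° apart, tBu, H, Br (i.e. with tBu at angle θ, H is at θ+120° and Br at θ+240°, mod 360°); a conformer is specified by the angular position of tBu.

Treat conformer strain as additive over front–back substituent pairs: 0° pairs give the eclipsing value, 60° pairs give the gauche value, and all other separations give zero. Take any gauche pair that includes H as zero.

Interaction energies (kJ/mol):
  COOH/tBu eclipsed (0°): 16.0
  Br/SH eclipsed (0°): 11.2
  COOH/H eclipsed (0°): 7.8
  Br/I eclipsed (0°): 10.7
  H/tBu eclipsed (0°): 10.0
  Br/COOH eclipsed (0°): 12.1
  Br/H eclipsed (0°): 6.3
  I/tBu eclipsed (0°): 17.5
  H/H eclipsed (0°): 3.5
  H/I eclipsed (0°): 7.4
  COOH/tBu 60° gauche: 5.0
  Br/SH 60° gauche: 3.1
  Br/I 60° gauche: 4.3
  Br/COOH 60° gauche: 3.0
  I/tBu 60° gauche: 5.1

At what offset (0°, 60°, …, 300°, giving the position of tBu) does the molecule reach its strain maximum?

tBu at 0° (eclipsed): COOH–tBu eclipsed, H–H eclipsed, I–Br eclipsed; 16.0 + 3.5 + 10.7 = 30.2 kJ/mol.
tBu at 60° (staggered): COOH–tBu gauche, COOH–Br gauche, I–Br gauche; 5.0 + 3.0 + 4.3 = 12.3 kJ/mol.
tBu at 120° (eclipsed): COOH–Br eclipsed, H–tBu eclipsed, I–H eclipsed; 12.1 + 10.0 + 7.4 = 29.5 kJ/mol.
tBu at 180° (staggered): COOH–Br gauche, I–tBu gauche; 3.0 + 5.1 = 8.1 kJ/mol.
tBu at 240° (eclipsed): COOH–H eclipsed, H–Br eclipsed, I–tBu eclipsed; 7.8 + 6.3 + 17.5 = 31.6 kJ/mol.
tBu at 300° (staggered): COOH–tBu gauche, I–tBu gauche, I–Br gauche; 5.0 + 5.1 + 4.3 = 14.4 kJ/mol.
The maximum (31.6 kJ/mol) occurs with tBu at 240°.

240°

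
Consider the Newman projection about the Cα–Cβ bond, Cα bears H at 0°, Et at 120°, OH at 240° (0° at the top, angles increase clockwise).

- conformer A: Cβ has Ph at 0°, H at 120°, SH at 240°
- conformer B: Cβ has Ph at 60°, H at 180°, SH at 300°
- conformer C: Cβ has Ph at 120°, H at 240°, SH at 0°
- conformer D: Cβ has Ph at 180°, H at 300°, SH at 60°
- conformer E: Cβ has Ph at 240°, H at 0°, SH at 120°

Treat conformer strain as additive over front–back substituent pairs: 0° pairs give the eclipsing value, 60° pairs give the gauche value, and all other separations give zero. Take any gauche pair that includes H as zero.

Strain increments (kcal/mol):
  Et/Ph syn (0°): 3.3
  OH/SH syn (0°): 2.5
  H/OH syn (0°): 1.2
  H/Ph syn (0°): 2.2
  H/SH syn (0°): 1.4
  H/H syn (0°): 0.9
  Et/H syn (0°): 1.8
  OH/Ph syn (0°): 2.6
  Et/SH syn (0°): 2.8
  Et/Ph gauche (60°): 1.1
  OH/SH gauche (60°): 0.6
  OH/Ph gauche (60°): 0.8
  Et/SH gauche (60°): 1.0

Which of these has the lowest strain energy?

B

A (eclipsed): H–Ph eclipsed, Et–H eclipsed, OH–SH eclipsed; 2.2 + 1.8 + 2.5 = 6.5 kcal/mol.
B (staggered): Et–Ph gauche, OH–SH gauche; 1.1 + 0.6 = 1.7 kcal/mol.
C (eclipsed): H–SH eclipsed, Et–Ph eclipsed, OH–H eclipsed; 1.4 + 3.3 + 1.2 = 5.9 kcal/mol.
D (staggered): Et–Ph gauche, Et–SH gauche, OH–Ph gauche; 1.1 + 1.0 + 0.8 = 2.9 kcal/mol.
E (eclipsed): H–H eclipsed, Et–SH eclipsed, OH–Ph eclipsed; 0.9 + 2.8 + 2.6 = 6.3 kcal/mol.
B has the lowest total (1.7 kcal/mol).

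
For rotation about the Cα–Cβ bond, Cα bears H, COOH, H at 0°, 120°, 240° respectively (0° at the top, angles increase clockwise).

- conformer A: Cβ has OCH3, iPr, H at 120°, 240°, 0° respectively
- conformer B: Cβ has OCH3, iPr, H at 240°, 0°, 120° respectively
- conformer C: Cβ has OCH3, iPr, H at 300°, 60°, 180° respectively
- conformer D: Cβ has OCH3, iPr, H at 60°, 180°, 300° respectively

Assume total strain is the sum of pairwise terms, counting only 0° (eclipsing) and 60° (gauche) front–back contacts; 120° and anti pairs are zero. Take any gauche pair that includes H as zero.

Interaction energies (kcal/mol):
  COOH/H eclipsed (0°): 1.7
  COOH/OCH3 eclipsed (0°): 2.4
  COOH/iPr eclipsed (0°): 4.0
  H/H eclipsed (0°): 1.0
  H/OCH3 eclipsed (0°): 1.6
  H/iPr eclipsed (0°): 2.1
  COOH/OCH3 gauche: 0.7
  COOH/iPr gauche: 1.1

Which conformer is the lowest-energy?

A (eclipsed): H(0°)/H(0°) eclipsed 1.0; COOH(120°)/OCH3(120°) eclipsed 2.4; H(240°)/iPr(240°) eclipsed 2.1 → 5.5 kcal/mol.
B (eclipsed): H(0°)/iPr(0°) eclipsed 2.1; COOH(120°)/H(120°) eclipsed 1.7; H(240°)/OCH3(240°) eclipsed 1.6 → 5.4 kcal/mol.
C (staggered): COOH(120°)/iPr(60°) gauche 1.1 → 1.1 kcal/mol.
D (staggered): COOH(120°)/OCH3(60°) gauche 0.7; COOH(120°)/iPr(180°) gauche 1.1 → 1.8 kcal/mol.
C has the lowest total (1.1 kcal/mol).

C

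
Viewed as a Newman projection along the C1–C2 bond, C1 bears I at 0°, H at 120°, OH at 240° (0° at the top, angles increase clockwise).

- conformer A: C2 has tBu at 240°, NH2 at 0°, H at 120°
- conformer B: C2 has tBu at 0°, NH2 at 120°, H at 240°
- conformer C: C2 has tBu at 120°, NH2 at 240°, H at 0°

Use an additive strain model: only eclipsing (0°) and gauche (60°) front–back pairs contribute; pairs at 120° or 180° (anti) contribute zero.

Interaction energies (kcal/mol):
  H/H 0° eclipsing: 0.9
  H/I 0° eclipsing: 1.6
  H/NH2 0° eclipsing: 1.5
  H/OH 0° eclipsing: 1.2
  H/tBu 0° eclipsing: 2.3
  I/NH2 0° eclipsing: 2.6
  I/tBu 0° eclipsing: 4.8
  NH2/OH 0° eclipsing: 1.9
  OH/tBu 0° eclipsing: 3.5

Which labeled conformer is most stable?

A (eclipsed): I(0°)/NH2(0°) eclipsed 2.6; H(120°)/H(120°) eclipsed 0.9; OH(240°)/tBu(240°) eclipsed 3.5 → 7.0 kcal/mol.
B (eclipsed): I(0°)/tBu(0°) eclipsed 4.8; H(120°)/NH2(120°) eclipsed 1.5; OH(240°)/H(240°) eclipsed 1.2 → 7.5 kcal/mol.
C (eclipsed): I(0°)/H(0°) eclipsed 1.6; H(120°)/tBu(120°) eclipsed 2.3; OH(240°)/NH2(240°) eclipsed 1.9 → 5.8 kcal/mol.
C has the lowest total (5.8 kcal/mol).

C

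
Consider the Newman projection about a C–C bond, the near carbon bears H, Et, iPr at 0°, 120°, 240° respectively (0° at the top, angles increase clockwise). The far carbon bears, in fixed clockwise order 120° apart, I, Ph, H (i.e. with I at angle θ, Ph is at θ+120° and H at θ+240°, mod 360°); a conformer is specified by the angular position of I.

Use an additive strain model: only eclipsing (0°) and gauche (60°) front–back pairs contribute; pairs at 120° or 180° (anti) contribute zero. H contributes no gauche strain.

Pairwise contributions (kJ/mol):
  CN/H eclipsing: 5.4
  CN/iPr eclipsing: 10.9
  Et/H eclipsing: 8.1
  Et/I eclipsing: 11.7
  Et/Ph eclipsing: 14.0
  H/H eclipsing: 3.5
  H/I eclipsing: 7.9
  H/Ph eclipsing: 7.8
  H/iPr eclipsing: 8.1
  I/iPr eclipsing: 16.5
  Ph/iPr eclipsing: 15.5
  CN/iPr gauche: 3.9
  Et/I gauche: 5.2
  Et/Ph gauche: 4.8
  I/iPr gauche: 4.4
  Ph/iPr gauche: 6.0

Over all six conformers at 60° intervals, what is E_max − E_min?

I at 0° is eclipsed. H at 0° is eclipsed with I at 0° (7.9); Et at 120° is eclipsed with Ph at 120° (14.0); iPr at 240° is eclipsed with H at 240° (8.1). Total 30.0 kJ/mol.
I at 60° is staggered. Et at 120° is gauche with I at 60° (5.2); Et at 120° is gauche with Ph at 180° (4.8); iPr at 240° is gauche with Ph at 180° (6.0). Total 16.0 kJ/mol.
I at 120° is eclipsed. H at 0° is eclipsed with H at 0° (3.5); Et at 120° is eclipsed with I at 120° (11.7); iPr at 240° is eclipsed with Ph at 240° (15.5). Total 30.7 kJ/mol.
I at 180° is staggered. Et at 120° is gauche with I at 180° (5.2); iPr at 240° is gauche with I at 180° (4.4); iPr at 240° is gauche with Ph at 300° (6.0). Total 15.6 kJ/mol.
I at 240° is eclipsed. H at 0° is eclipsed with Ph at 0° (7.8); Et at 120° is eclipsed with H at 120° (8.1); iPr at 240° is eclipsed with I at 240° (16.5). Total 32.4 kJ/mol.
I at 300° is staggered. Et at 120° is gauche with Ph at 60° (4.8); iPr at 240° is gauche with I at 300° (4.4). Total 9.2 kJ/mol.
Max at 240° (32.4 kJ/mol), min at 300° (9.2 kJ/mol); barrier = 23.2 kJ/mol.

23.2 kJ/mol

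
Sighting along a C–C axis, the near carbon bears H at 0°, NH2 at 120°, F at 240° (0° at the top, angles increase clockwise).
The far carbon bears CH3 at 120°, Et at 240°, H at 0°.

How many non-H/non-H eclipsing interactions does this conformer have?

2

Non-H eclipsing pairs: NH2(120°)/CH3(120°); F(240°)/Et(240°) — 2 interactions.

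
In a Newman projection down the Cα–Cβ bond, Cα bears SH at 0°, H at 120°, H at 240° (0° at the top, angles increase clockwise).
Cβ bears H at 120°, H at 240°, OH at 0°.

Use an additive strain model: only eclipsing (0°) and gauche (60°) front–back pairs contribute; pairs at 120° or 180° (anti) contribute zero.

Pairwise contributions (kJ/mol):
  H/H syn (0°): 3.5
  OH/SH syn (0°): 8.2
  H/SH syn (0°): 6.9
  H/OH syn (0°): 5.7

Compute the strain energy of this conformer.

15.2 kJ/mol

This conformer is eclipsed. SH at 0° is eclipsed with OH at 0° (8.2); H at 120° is eclipsed with H at 120° (3.5); H at 240° is eclipsed with H at 240° (3.5). Total 15.2 kJ/mol.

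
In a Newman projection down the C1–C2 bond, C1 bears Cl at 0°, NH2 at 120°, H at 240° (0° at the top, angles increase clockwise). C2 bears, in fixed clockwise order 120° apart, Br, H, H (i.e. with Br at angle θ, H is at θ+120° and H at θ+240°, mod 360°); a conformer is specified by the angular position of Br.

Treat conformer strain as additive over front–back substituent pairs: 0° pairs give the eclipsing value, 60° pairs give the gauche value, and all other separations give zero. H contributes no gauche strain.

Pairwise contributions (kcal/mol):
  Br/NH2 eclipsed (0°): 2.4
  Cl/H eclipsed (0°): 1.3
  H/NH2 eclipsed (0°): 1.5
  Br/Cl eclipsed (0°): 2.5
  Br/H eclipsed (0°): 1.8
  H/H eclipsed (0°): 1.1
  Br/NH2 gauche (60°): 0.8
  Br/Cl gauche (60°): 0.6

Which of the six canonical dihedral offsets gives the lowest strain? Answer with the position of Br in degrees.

Br at 0° (eclipsed): Cl(0°)/Br(0°) eclipsed 2.5; NH2(120°)/H(120°) eclipsed 1.5; H(240°)/H(240°) eclipsed 1.1 → 5.1 kcal/mol.
Br at 60° (staggered): Cl(0°)/Br(60°) gauche 0.6; NH2(120°)/Br(60°) gauche 0.8 → 1.4 kcal/mol.
Br at 120° (eclipsed): Cl(0°)/H(0°) eclipsed 1.3; NH2(120°)/Br(120°) eclipsed 2.4; H(240°)/H(240°) eclipsed 1.1 → 4.8 kcal/mol.
Br at 180° (staggered): NH2(120°)/Br(180°) gauche 0.8 → 0.8 kcal/mol.
Br at 240° (eclipsed): Cl(0°)/H(0°) eclipsed 1.3; NH2(120°)/H(120°) eclipsed 1.5; H(240°)/Br(240°) eclipsed 1.8 → 4.6 kcal/mol.
Br at 300° (staggered): Cl(0°)/Br(300°) gauche 0.6 → 0.6 kcal/mol.
The minimum (0.6 kcal/mol) occurs with Br at 300°.

300°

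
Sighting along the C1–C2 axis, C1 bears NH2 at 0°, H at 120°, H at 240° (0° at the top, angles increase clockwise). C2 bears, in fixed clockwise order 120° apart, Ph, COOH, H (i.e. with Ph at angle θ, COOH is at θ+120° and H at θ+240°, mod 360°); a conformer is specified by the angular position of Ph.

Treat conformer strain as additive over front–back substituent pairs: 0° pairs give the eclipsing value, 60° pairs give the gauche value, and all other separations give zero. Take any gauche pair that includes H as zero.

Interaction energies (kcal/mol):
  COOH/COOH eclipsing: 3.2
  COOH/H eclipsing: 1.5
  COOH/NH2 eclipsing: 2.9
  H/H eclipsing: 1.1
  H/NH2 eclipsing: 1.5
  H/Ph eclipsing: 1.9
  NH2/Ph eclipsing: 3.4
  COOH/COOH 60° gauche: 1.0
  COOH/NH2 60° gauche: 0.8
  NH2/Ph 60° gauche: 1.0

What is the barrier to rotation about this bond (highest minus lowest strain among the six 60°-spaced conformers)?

Ph at 0° (eclipsed): NH2(0°)/Ph(0°) eclipsed 3.4; H(120°)/COOH(120°) eclipsed 1.5; H(240°)/H(240°) eclipsed 1.1 → 6.0 kcal/mol.
Ph at 60° (staggered): NH2(0°)/Ph(60°) gauche 1.0 → 1.0 kcal/mol.
Ph at 120° (eclipsed): NH2(0°)/H(0°) eclipsed 1.5; H(120°)/Ph(120°) eclipsed 1.9; H(240°)/COOH(240°) eclipsed 1.5 → 4.9 kcal/mol.
Ph at 180° (staggered): NH2(0°)/COOH(300°) gauche 0.8 → 0.8 kcal/mol.
Ph at 240° (eclipsed): NH2(0°)/COOH(0°) eclipsed 2.9; H(120°)/H(120°) eclipsed 1.1; H(240°)/Ph(240°) eclipsed 1.9 → 5.9 kcal/mol.
Ph at 300° (staggered): NH2(0°)/Ph(300°) gauche 1.0; NH2(0°)/COOH(60°) gauche 0.8 → 1.8 kcal/mol.
Max at 0° (6.0 kcal/mol), min at 180° (0.8 kcal/mol); barrier = 5.2 kcal/mol.

5.2 kcal/mol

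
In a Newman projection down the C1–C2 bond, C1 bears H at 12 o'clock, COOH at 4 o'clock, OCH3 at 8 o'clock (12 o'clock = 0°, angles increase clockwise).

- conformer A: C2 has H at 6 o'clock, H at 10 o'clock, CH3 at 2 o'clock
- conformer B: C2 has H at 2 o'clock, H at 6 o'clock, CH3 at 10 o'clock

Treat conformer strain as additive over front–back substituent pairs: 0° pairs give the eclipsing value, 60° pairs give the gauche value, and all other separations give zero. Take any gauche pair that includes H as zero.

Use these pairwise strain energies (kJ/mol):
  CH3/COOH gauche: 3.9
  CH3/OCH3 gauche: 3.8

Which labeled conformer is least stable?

A (staggered): COOH–CH3 gauche; 3.9 = 3.9 kJ/mol.
B (staggered): OCH3–CH3 gauche; 3.8 = 3.8 kJ/mol.
A has the highest total (3.9 kJ/mol).

A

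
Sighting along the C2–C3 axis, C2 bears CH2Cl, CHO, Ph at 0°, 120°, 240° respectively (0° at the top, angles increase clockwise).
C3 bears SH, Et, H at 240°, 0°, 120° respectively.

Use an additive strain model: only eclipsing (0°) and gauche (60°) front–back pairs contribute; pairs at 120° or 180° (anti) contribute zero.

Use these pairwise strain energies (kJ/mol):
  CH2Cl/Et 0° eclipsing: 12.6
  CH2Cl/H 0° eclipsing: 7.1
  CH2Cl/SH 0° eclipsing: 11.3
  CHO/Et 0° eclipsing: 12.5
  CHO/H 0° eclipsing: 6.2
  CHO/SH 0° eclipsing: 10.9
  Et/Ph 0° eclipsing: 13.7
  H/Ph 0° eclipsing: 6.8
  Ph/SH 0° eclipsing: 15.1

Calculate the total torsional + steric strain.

This conformer (eclipsed): CH2Cl–Et eclipsed, CHO–H eclipsed, Ph–SH eclipsed; 12.6 + 6.2 + 15.1 = 33.9 kJ/mol.

33.9 kJ/mol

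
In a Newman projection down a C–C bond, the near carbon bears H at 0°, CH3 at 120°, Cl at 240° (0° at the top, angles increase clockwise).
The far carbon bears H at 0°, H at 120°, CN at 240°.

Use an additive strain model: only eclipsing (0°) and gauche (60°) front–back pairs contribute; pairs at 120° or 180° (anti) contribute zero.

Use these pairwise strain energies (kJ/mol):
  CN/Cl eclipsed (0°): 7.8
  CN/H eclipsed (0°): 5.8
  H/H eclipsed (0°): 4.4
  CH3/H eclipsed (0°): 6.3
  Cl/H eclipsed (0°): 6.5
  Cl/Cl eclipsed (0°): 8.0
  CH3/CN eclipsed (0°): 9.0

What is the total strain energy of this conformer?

18.5 kJ/mol

This conformer (eclipsed): H(0°)/H(0°) eclipsed 4.4; CH3(120°)/H(120°) eclipsed 6.3; Cl(240°)/CN(240°) eclipsed 7.8 → 18.5 kJ/mol.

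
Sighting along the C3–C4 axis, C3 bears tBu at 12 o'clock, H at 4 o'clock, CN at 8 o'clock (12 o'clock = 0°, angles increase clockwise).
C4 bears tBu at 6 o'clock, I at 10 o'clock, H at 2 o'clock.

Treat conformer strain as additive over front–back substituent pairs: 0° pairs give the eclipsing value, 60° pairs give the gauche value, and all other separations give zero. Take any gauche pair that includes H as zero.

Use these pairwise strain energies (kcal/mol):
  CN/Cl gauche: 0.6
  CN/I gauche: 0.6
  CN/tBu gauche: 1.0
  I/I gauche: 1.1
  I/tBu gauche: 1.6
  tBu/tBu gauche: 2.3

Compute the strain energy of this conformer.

This conformer (staggered): tBu–I gauche, CN–tBu gauche, CN–I gauche; 1.6 + 1.0 + 0.6 = 3.2 kcal/mol.

3.2 kcal/mol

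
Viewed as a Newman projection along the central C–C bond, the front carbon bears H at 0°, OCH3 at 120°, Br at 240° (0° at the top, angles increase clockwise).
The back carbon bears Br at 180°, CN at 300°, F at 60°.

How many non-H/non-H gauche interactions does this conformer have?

4

Non-H gauche pairs: OCH3(120°)/Br(180°); OCH3(120°)/F(60°); Br(240°)/Br(180°); Br(240°)/CN(300°) — 4 interactions.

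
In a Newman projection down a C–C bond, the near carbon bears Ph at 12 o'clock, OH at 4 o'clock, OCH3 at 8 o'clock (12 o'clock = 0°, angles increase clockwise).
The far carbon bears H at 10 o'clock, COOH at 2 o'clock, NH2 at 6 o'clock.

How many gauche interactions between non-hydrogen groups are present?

4

Non-H gauche pairs: Ph(0°)/COOH(60°); OH(120°)/COOH(60°); OH(120°)/NH2(180°); OCH3(240°)/NH2(180°) — 4 interactions.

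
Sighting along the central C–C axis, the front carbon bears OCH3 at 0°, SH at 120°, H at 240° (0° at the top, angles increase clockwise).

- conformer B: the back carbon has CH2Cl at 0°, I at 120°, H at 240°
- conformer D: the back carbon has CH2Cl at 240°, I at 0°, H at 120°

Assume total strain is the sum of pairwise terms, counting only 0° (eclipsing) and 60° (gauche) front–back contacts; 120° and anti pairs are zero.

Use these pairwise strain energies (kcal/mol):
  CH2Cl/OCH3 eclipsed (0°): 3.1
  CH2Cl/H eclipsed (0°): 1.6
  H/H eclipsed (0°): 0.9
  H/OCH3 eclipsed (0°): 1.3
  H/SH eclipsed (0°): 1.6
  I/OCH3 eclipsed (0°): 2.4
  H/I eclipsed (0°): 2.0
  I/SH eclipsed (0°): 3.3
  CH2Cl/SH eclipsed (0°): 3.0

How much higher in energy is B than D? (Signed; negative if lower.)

+1.7 kcal/mol

B (eclipsed): OCH3–CH2Cl eclipsed, SH–I eclipsed, H–H eclipsed; 3.1 + 3.3 + 0.9 = 7.3 kcal/mol.
D (eclipsed): OCH3–I eclipsed, SH–H eclipsed, H–CH2Cl eclipsed; 2.4 + 1.6 + 1.6 = 5.6 kcal/mol.
E(B) − E(D) = 7.3 − 5.6 = +1.7 kcal/mol.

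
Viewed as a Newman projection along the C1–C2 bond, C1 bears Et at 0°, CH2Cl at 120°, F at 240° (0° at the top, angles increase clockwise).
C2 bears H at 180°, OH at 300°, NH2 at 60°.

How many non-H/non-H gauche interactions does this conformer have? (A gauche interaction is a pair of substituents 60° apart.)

Non-H gauche pairs: Et(0°)/OH(300°); Et(0°)/NH2(60°); CH2Cl(120°)/NH2(60°); F(240°)/OH(300°) — 4 interactions.

4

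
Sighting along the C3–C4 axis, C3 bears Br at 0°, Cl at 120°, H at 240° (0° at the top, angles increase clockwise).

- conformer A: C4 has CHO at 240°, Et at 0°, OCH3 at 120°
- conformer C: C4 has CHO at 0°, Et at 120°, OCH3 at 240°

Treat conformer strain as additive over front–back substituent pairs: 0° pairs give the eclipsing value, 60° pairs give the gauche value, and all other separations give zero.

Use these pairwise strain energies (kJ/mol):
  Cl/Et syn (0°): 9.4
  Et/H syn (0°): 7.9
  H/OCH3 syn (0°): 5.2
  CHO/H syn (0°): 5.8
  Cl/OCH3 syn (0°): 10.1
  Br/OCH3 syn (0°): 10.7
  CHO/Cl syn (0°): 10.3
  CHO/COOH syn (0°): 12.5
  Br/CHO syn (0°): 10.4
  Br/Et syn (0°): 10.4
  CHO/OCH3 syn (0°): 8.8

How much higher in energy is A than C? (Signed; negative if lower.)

+1.3 kJ/mol

A (eclipsed): Br(0°)/Et(0°) eclipsed 10.4; Cl(120°)/OCH3(120°) eclipsed 10.1; H(240°)/CHO(240°) eclipsed 5.8 → 26.3 kJ/mol.
C (eclipsed): Br(0°)/CHO(0°) eclipsed 10.4; Cl(120°)/Et(120°) eclipsed 9.4; H(240°)/OCH3(240°) eclipsed 5.2 → 25.0 kJ/mol.
E(A) − E(C) = 26.3 − 25.0 = +1.3 kJ/mol.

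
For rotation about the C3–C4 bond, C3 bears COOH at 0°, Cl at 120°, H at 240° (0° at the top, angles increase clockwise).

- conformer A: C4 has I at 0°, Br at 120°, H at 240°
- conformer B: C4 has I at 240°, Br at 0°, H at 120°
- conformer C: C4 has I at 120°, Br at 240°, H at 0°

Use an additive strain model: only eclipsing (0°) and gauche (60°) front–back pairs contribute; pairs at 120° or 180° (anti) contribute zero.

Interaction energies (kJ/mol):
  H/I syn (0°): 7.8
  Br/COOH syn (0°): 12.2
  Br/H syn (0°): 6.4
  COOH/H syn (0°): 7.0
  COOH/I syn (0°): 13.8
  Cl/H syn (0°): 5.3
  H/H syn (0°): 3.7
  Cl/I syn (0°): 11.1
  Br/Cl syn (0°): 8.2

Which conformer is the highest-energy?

A

A (eclipsed): COOH(0°)/I(0°) eclipsed 13.8; Cl(120°)/Br(120°) eclipsed 8.2; H(240°)/H(240°) eclipsed 3.7 → 25.7 kJ/mol.
B (eclipsed): COOH(0°)/Br(0°) eclipsed 12.2; Cl(120°)/H(120°) eclipsed 5.3; H(240°)/I(240°) eclipsed 7.8 → 25.3 kJ/mol.
C (eclipsed): COOH(0°)/H(0°) eclipsed 7.0; Cl(120°)/I(120°) eclipsed 11.1; H(240°)/Br(240°) eclipsed 6.4 → 24.5 kJ/mol.
A has the highest total (25.7 kJ/mol).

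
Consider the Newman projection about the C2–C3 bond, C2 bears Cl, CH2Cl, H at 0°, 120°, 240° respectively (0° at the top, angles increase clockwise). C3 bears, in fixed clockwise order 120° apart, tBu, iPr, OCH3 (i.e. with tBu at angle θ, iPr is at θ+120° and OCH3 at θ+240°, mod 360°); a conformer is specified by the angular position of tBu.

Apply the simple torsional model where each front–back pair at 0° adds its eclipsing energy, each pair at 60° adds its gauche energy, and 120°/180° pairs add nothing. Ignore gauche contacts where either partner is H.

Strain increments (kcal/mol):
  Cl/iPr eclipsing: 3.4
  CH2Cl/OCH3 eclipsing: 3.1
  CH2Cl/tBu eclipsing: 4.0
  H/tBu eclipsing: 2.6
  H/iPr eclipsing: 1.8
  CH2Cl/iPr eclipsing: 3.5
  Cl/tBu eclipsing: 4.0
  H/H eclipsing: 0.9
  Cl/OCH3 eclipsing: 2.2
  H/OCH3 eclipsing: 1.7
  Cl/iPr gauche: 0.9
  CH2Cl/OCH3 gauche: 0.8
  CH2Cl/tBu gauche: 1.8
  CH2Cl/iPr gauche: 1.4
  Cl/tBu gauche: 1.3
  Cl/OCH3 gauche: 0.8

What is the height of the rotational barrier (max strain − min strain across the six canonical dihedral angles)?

tBu at 0° (eclipsed): Cl–tBu eclipsed, CH2Cl–iPr eclipsed, H–OCH3 eclipsed; 4.0 + 3.5 + 1.7 = 9.2 kcal/mol.
tBu at 60° (staggered): Cl–tBu gauche, Cl–OCH3 gauche, CH2Cl–tBu gauche, CH2Cl–iPr gauche; 1.3 + 0.8 + 1.8 + 1.4 = 5.3 kcal/mol.
tBu at 120° (eclipsed): Cl–OCH3 eclipsed, CH2Cl–tBu eclipsed, H–iPr eclipsed; 2.2 + 4.0 + 1.8 = 8.0 kcal/mol.
tBu at 180° (staggered): Cl–iPr gauche, Cl–OCH3 gauche, CH2Cl–tBu gauche, CH2Cl–OCH3 gauche; 0.9 + 0.8 + 1.8 + 0.8 = 4.3 kcal/mol.
tBu at 240° (eclipsed): Cl–iPr eclipsed, CH2Cl–OCH3 eclipsed, H–tBu eclipsed; 3.4 + 3.1 + 2.6 = 9.1 kcal/mol.
tBu at 300° (staggered): Cl–tBu gauche, Cl–iPr gauche, CH2Cl–iPr gauche, CH2Cl–OCH3 gauche; 1.3 + 0.9 + 1.4 + 0.8 = 4.4 kcal/mol.
Max at 0° (9.2 kcal/mol), min at 180° (4.3 kcal/mol); barrier = 4.9 kcal/mol.

4.9 kcal/mol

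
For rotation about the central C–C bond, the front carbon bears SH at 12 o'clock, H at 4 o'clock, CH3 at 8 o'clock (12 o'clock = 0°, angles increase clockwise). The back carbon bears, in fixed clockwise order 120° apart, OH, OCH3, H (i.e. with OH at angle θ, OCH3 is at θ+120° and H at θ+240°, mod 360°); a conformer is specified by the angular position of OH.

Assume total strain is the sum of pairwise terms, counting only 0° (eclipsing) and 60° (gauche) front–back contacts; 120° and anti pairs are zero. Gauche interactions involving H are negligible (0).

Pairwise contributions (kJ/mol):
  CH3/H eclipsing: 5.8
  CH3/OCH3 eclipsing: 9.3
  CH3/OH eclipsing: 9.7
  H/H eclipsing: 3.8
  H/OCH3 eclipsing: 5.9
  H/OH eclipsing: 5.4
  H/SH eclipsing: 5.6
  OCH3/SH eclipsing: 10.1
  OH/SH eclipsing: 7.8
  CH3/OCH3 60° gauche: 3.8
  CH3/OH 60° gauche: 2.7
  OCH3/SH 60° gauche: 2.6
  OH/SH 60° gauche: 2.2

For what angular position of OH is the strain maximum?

240°

OH at 0° (eclipsed): SH(0°)/OH(0°) eclipsed 7.8; H(120°)/OCH3(120°) eclipsed 5.9; CH3(240°)/H(240°) eclipsed 5.8 → 19.5 kJ/mol.
OH at 60° (staggered): SH(0°)/OH(60°) gauche 2.2; CH3(240°)/OCH3(180°) gauche 3.8 → 6.0 kJ/mol.
OH at 120° (eclipsed): SH(0°)/H(0°) eclipsed 5.6; H(120°)/OH(120°) eclipsed 5.4; CH3(240°)/OCH3(240°) eclipsed 9.3 → 20.3 kJ/mol.
OH at 180° (staggered): SH(0°)/OCH3(300°) gauche 2.6; CH3(240°)/OH(180°) gauche 2.7; CH3(240°)/OCH3(300°) gauche 3.8 → 9.1 kJ/mol.
OH at 240° (eclipsed): SH(0°)/OCH3(0°) eclipsed 10.1; H(120°)/H(120°) eclipsed 3.8; CH3(240°)/OH(240°) eclipsed 9.7 → 23.6 kJ/mol.
OH at 300° (staggered): SH(0°)/OH(300°) gauche 2.2; SH(0°)/OCH3(60°) gauche 2.6; CH3(240°)/OH(300°) gauche 2.7 → 7.5 kJ/mol.
The maximum (23.6 kJ/mol) occurs with OH at 240°.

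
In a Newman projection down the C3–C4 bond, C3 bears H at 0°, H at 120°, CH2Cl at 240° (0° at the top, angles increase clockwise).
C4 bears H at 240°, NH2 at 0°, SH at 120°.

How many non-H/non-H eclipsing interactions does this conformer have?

0

Every eclipsing pair involves H, so the count is 0.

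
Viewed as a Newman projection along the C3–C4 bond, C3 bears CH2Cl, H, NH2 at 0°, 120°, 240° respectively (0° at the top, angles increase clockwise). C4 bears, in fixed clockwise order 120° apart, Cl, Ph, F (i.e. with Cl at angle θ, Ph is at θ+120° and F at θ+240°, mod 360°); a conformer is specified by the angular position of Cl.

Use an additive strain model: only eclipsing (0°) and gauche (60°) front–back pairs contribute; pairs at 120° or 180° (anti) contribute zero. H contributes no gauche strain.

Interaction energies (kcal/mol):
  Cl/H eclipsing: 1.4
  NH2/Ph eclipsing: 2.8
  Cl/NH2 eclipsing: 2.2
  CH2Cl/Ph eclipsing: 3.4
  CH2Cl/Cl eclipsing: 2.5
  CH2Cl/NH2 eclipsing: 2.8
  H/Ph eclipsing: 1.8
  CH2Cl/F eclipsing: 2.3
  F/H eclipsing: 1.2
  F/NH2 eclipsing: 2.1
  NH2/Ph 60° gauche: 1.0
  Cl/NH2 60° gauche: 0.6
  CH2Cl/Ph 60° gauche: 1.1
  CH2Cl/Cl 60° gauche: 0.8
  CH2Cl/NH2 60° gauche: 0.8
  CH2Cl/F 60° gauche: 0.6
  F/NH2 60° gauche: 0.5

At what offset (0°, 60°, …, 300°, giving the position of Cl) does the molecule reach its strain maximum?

240°

Cl at 0° (eclipsed): CH2Cl(0°)/Cl(0°) eclipsed 2.5; H(120°)/Ph(120°) eclipsed 1.8; NH2(240°)/F(240°) eclipsed 2.1 → 6.4 kcal/mol.
Cl at 60° (staggered): CH2Cl(0°)/Cl(60°) gauche 0.8; CH2Cl(0°)/F(300°) gauche 0.6; NH2(240°)/Ph(180°) gauche 1.0; NH2(240°)/F(300°) gauche 0.5 → 2.9 kcal/mol.
Cl at 120° (eclipsed): CH2Cl(0°)/F(0°) eclipsed 2.3; H(120°)/Cl(120°) eclipsed 1.4; NH2(240°)/Ph(240°) eclipsed 2.8 → 6.5 kcal/mol.
Cl at 180° (staggered): CH2Cl(0°)/Ph(300°) gauche 1.1; CH2Cl(0°)/F(60°) gauche 0.6; NH2(240°)/Cl(180°) gauche 0.6; NH2(240°)/Ph(300°) gauche 1.0 → 3.3 kcal/mol.
Cl at 240° (eclipsed): CH2Cl(0°)/Ph(0°) eclipsed 3.4; H(120°)/F(120°) eclipsed 1.2; NH2(240°)/Cl(240°) eclipsed 2.2 → 6.8 kcal/mol.
Cl at 300° (staggered): CH2Cl(0°)/Cl(300°) gauche 0.8; CH2Cl(0°)/Ph(60°) gauche 1.1; NH2(240°)/Cl(300°) gauche 0.6; NH2(240°)/F(180°) gauche 0.5 → 3.0 kcal/mol.
The maximum (6.8 kcal/mol) occurs with Cl at 240°.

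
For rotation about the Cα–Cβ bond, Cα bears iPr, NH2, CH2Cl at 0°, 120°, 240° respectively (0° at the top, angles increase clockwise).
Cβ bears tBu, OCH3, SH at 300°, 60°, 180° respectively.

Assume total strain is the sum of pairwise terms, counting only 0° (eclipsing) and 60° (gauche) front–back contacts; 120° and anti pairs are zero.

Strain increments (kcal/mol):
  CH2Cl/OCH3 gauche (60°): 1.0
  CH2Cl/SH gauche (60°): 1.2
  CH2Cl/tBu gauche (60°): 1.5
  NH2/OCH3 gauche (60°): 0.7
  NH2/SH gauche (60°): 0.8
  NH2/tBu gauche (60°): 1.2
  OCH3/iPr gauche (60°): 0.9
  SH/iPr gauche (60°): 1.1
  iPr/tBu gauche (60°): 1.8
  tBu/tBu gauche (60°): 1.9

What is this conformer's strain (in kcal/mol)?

6.9 kcal/mol

This conformer is staggered. iPr at 0° is gauche with tBu at 300° (1.8); iPr at 0° is gauche with OCH3 at 60° (0.9); NH2 at 120° is gauche with OCH3 at 60° (0.7); NH2 at 120° is gauche with SH at 180° (0.8); CH2Cl at 240° is gauche with tBu at 300° (1.5); CH2Cl at 240° is gauche with SH at 180° (1.2). Total 6.9 kcal/mol.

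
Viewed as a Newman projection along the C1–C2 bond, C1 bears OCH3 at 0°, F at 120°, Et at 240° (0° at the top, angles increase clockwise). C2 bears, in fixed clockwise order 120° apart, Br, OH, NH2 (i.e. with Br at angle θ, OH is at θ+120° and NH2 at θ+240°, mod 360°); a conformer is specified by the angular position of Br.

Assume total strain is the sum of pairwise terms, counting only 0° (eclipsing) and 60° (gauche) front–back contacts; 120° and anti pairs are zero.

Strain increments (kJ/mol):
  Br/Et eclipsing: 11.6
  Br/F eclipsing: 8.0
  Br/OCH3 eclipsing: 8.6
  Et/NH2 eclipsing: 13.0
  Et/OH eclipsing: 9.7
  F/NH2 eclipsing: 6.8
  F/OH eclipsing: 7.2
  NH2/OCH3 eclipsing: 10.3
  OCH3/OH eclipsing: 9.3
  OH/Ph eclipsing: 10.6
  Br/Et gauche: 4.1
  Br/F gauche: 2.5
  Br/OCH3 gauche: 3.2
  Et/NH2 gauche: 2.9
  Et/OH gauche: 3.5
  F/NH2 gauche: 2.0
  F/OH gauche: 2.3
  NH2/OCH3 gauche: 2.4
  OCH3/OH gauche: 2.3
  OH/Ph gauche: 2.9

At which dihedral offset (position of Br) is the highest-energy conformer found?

Br at 0° (eclipsed): OCH3–Br eclipsed, F–OH eclipsed, Et–NH2 eclipsed; 8.6 + 7.2 + 13.0 = 28.8 kJ/mol.
Br at 60° (staggered): OCH3–Br gauche, OCH3–NH2 gauche, F–Br gauche, F–OH gauche, Et–OH gauche, Et–NH2 gauche; 3.2 + 2.4 + 2.5 + 2.3 + 3.5 + 2.9 = 16.8 kJ/mol.
Br at 120° (eclipsed): OCH3–NH2 eclipsed, F–Br eclipsed, Et–OH eclipsed; 10.3 + 8.0 + 9.7 = 28.0 kJ/mol.
Br at 180° (staggered): OCH3–OH gauche, OCH3–NH2 gauche, F–Br gauche, F–NH2 gauche, Et–Br gauche, Et–OH gauche; 2.3 + 2.4 + 2.5 + 2.0 + 4.1 + 3.5 = 16.8 kJ/mol.
Br at 240° (eclipsed): OCH3–OH eclipsed, F–NH2 eclipsed, Et–Br eclipsed; 9.3 + 6.8 + 11.6 = 27.7 kJ/mol.
Br at 300° (staggered): OCH3–Br gauche, OCH3–OH gauche, F–OH gauche, F–NH2 gauche, Et–Br gauche, Et–NH2 gauche; 3.2 + 2.3 + 2.3 + 2.0 + 4.1 + 2.9 = 16.8 kJ/mol.
The maximum (28.8 kJ/mol) occurs with Br at 0°.

0°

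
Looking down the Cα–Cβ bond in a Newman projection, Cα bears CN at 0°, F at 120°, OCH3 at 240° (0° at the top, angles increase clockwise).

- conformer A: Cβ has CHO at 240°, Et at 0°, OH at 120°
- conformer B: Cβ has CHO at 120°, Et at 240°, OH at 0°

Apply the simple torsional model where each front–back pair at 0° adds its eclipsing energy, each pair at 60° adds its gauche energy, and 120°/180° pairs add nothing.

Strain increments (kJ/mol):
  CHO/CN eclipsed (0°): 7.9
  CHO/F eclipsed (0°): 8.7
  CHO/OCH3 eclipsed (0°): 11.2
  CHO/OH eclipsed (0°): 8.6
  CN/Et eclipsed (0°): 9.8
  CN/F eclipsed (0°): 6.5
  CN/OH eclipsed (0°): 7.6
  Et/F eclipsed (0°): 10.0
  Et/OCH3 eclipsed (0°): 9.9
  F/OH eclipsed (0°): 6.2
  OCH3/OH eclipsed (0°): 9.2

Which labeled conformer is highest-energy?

A

A (eclipsed): CN–Et eclipsed, F–OH eclipsed, OCH3–CHO eclipsed; 9.8 + 6.2 + 11.2 = 27.2 kJ/mol.
B (eclipsed): CN–OH eclipsed, F–CHO eclipsed, OCH3–Et eclipsed; 7.6 + 8.7 + 9.9 = 26.2 kJ/mol.
A has the highest total (27.2 kJ/mol).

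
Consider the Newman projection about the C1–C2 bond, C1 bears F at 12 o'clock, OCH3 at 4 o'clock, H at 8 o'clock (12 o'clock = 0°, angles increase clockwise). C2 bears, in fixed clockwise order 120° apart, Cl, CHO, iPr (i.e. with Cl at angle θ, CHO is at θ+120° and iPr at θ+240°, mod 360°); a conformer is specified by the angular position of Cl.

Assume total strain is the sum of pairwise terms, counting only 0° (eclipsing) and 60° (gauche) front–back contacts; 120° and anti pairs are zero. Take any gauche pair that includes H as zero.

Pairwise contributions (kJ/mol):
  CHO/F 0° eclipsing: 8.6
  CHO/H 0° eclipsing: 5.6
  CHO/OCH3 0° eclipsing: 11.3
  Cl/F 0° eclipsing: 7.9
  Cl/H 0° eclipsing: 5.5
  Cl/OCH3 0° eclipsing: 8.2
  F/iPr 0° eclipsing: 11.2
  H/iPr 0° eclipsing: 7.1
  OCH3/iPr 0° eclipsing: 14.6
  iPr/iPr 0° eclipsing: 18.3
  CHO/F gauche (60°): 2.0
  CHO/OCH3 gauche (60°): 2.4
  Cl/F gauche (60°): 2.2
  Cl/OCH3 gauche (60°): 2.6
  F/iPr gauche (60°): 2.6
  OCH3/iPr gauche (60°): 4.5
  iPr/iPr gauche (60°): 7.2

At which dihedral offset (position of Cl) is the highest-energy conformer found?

240°

Cl at 0° (eclipsed): F(0°)/Cl(0°) eclipsed 7.9; OCH3(120°)/CHO(120°) eclipsed 11.3; H(240°)/iPr(240°) eclipsed 7.1 → 26.3 kJ/mol.
Cl at 60° (staggered): F(0°)/Cl(60°) gauche 2.2; F(0°)/iPr(300°) gauche 2.6; OCH3(120°)/Cl(60°) gauche 2.6; OCH3(120°)/CHO(180°) gauche 2.4 → 9.8 kJ/mol.
Cl at 120° (eclipsed): F(0°)/iPr(0°) eclipsed 11.2; OCH3(120°)/Cl(120°) eclipsed 8.2; H(240°)/CHO(240°) eclipsed 5.6 → 25.0 kJ/mol.
Cl at 180° (staggered): F(0°)/CHO(300°) gauche 2.0; F(0°)/iPr(60°) gauche 2.6; OCH3(120°)/Cl(180°) gauche 2.6; OCH3(120°)/iPr(60°) gauche 4.5 → 11.7 kJ/mol.
Cl at 240° (eclipsed): F(0°)/CHO(0°) eclipsed 8.6; OCH3(120°)/iPr(120°) eclipsed 14.6; H(240°)/Cl(240°) eclipsed 5.5 → 28.7 kJ/mol.
Cl at 300° (staggered): F(0°)/Cl(300°) gauche 2.2; F(0°)/CHO(60°) gauche 2.0; OCH3(120°)/CHO(60°) gauche 2.4; OCH3(120°)/iPr(180°) gauche 4.5 → 11.1 kJ/mol.
The maximum (28.7 kJ/mol) occurs with Cl at 240°.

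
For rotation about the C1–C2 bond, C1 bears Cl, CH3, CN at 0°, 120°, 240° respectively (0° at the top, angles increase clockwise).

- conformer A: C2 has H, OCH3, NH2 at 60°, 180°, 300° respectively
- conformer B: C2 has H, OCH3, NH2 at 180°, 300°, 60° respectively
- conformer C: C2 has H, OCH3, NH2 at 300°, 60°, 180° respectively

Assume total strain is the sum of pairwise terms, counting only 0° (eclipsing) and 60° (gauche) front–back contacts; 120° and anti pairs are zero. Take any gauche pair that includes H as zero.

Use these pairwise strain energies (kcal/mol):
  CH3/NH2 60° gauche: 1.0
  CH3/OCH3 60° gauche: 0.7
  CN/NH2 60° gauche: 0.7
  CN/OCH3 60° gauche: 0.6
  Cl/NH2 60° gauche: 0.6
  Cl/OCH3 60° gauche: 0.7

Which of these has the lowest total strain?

A (staggered): Cl(0°)/NH2(300°) gauche 0.6; CH3(120°)/OCH3(180°) gauche 0.7; CN(240°)/OCH3(180°) gauche 0.6; CN(240°)/NH2(300°) gauche 0.7 → 2.6 kcal/mol.
B (staggered): Cl(0°)/OCH3(300°) gauche 0.7; Cl(0°)/NH2(60°) gauche 0.6; CH3(120°)/NH2(60°) gauche 1.0; CN(240°)/OCH3(300°) gauche 0.6 → 2.9 kcal/mol.
C (staggered): Cl(0°)/OCH3(60°) gauche 0.7; CH3(120°)/OCH3(60°) gauche 0.7; CH3(120°)/NH2(180°) gauche 1.0; CN(240°)/NH2(180°) gauche 0.7 → 3.1 kcal/mol.
A has the lowest total (2.6 kcal/mol).

A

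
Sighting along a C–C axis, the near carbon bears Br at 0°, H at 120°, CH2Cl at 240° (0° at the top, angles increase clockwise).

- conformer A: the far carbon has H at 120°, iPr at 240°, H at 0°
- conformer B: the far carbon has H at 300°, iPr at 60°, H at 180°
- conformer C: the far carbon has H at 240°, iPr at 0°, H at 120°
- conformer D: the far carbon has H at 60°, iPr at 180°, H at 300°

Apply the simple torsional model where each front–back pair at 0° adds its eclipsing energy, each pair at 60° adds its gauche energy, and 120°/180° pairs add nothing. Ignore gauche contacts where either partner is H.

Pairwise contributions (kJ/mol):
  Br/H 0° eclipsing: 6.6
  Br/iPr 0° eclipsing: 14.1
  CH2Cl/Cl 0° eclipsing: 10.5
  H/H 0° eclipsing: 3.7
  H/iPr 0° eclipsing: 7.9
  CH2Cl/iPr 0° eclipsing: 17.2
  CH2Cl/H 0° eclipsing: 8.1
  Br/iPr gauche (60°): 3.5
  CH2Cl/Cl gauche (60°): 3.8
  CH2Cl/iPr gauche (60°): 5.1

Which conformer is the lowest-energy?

A is eclipsed. Br at 0° is eclipsed with H at 0° (6.6); H at 120° is eclipsed with H at 120° (3.7); CH2Cl at 240° is eclipsed with iPr at 240° (17.2). Total 27.5 kJ/mol.
B is staggered. Br at 0° is gauche with iPr at 60° (3.5). Total 3.5 kJ/mol.
C is eclipsed. Br at 0° is eclipsed with iPr at 0° (14.1); H at 120° is eclipsed with H at 120° (3.7); CH2Cl at 240° is eclipsed with H at 240° (8.1). Total 25.9 kJ/mol.
D is staggered. CH2Cl at 240° is gauche with iPr at 180° (5.1). Total 5.1 kJ/mol.
B has the lowest total (3.5 kJ/mol).

B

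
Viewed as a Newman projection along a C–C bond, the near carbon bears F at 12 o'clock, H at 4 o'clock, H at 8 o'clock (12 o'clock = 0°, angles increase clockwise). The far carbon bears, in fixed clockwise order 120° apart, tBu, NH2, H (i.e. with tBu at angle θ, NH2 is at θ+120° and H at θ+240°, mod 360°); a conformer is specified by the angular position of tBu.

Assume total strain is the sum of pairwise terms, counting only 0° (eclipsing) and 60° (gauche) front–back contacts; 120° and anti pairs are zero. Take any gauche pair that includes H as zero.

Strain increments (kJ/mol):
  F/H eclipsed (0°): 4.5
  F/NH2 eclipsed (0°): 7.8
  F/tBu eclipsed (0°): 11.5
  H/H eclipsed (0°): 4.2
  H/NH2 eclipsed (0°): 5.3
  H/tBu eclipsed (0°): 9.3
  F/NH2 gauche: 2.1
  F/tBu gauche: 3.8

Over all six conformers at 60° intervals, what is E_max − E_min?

tBu at 0° (eclipsed): F(0°)/tBu(0°) eclipsed 11.5; H(120°)/NH2(120°) eclipsed 5.3; H(240°)/H(240°) eclipsed 4.2 → 21.0 kJ/mol.
tBu at 60° (staggered): F(0°)/tBu(60°) gauche 3.8 → 3.8 kJ/mol.
tBu at 120° (eclipsed): F(0°)/H(0°) eclipsed 4.5; H(120°)/tBu(120°) eclipsed 9.3; H(240°)/NH2(240°) eclipsed 5.3 → 19.1 kJ/mol.
tBu at 180° (staggered): F(0°)/NH2(300°) gauche 2.1 → 2.1 kJ/mol.
tBu at 240° (eclipsed): F(0°)/NH2(0°) eclipsed 7.8; H(120°)/H(120°) eclipsed 4.2; H(240°)/tBu(240°) eclipsed 9.3 → 21.3 kJ/mol.
tBu at 300° (staggered): F(0°)/tBu(300°) gauche 3.8; F(0°)/NH2(60°) gauche 2.1 → 5.9 kJ/mol.
Max at 240° (21.3 kJ/mol), min at 180° (2.1 kJ/mol); barrier = 19.2 kJ/mol.

19.2 kJ/mol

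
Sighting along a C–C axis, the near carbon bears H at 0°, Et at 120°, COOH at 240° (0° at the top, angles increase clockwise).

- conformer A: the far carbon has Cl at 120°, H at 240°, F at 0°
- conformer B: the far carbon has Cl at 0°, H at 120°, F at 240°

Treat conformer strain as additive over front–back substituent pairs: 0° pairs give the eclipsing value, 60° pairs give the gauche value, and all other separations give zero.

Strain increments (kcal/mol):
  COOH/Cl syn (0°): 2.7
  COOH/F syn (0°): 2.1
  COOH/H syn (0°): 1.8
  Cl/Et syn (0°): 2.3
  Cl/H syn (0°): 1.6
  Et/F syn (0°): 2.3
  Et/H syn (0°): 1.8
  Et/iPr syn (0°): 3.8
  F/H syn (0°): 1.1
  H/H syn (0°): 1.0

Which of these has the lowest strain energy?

A

A is eclipsed. H at 0° is eclipsed with F at 0° (1.1); Et at 120° is eclipsed with Cl at 120° (2.3); COOH at 240° is eclipsed with H at 240° (1.8). Total 5.2 kcal/mol.
B is eclipsed. H at 0° is eclipsed with Cl at 0° (1.6); Et at 120° is eclipsed with H at 120° (1.8); COOH at 240° is eclipsed with F at 240° (2.1). Total 5.5 kcal/mol.
A has the lowest total (5.2 kcal/mol).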